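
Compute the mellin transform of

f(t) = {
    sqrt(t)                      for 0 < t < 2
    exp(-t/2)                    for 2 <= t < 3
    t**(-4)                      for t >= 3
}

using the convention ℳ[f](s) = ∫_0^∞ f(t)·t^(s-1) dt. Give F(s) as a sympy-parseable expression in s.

(2**s*(s - 4)*(2*s + 1)*uppergamma(s, 1) - 2**s*(s - 4)*(2*s + 1)*uppergamma(s, 3/2) + 2*2**(s + 1/2)*(s - 4) - 3**s*(2*s + 1)/81)/((s - 4)*(2*s + 1))
  -1/2 < Re(s) < 4

integrate the 3 segments split at 2, 3, then add the results
over [0, 2), the kernel integral of sqrt(t) enters the sum
on [2, 3): add ∫ exp(-t/2)·t^(s-1) dt
segment 3 to ∞ holds t**(-4); add its integral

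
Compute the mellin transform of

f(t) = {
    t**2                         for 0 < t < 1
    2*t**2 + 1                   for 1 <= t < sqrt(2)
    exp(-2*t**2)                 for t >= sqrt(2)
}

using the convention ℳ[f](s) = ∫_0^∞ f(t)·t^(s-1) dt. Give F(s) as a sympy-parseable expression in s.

(2**(s/2)*s*(s/2 + 1)*uppergamma(s/2, 4)/2 - 4**(s/2)*s - 4**(s/2) + 5*8**(s/2)*s/2 + 8**(s/2))/(4**(s/2)*s*(s/2 + 1))
  Re(s) > -2

undo the power substitution: t on [0, 1); 2*t + 1 on [1, 2); exp(-2*t) on [2, ∞)
summing 3 kernel integrals split by 1, sqrt(2) yields ℳ[f](s)
segment [0, 1) carries t**2; integrate it
[1, sqrt(2)) adds the kernel integral of (2*t**2 + 1)
piece [sqrt(2), ∞): integrate exp(-2*t**2) against the kernel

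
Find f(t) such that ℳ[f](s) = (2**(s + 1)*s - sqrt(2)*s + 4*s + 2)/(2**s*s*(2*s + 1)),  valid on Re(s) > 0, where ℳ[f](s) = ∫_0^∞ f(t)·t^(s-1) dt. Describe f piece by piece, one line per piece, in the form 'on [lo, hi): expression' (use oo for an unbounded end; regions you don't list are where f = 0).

slice at 1/2, transform all 2 pieces, and sum them
∫ over [0, 1/2) of 2·t^(s-1) joins the sum
segment [1/2, 1) carries sqrt(t); integrate it

on [0, 1/2): 2
on [1/2, 1): sqrt(t)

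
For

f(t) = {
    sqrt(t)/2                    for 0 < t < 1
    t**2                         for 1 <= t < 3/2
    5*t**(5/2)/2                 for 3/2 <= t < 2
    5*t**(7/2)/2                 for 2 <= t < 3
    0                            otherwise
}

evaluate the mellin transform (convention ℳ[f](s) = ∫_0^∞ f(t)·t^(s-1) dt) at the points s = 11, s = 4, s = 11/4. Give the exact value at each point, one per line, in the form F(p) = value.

F(11) = -1024000*sqrt(2)/783 - 295245*sqrt(6)/16384 + 36587509/2449408 + 23914845*sqrt(3)/29
F(4) = -704*sqrt(2)/39 - 3645*sqrt(6)/1664 + 2123/1152 + 729*sqrt(3)
F(11/4) = -1088*2**(1/4)/105 - 405*2**(3/4)*3**(1/4)/224 - 14/247 + 81*2**(1/4)*3**(3/4)/152 + 1458*3**(1/4)/5

linearity at 1, 3/2, 2 turns ℳ[f](s) into 4 summed integrals
on [0, 1): add ∫ sqrt(t)/2·t^(s-1) dt
over [1, 3/2), the kernel integral of t**2 enters the sum
on [3/2, 2): add ∫ 5*t**(5/2)/2·t^(s-1) dt
∫ 5*t**(7/2)/2·t^(s-1) over [2, 3)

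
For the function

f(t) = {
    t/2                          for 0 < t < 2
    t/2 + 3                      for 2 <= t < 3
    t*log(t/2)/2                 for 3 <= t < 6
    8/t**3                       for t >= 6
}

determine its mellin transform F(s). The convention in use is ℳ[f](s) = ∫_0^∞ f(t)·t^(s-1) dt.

(-162*2**s*s*(s - 3)*(s**2 + 2*s + 1) - 162*2**s*(s - 3)*(s**2 + 2*s + 1) - 81*3**s*s**2*(s - 3)*(s + 1)*log(3) + 81*3**s*s**2*(s - 3)*(s + 1)*log(2) - 81*3**s*s*(s - 3)*(s + 1)*log(3) + 81*3**s*s*(s - 3)*(s + 1)*log(2) + 81*3**s*s*(s - 3)*(s + 1) + 243*3**s*s*(s - 3)*(s**2 + 2*s + 1) + 162*3**s*(s - 3)*(s**2 + 2*s + 1) + 162*6**s*s**2*(s - 3)*(s + 1)*log(3) - 162*6**s*s*(s - 3)*(s + 1) + 162*6**s*s*(s - 3)*(s + 1)*log(3) - 2*6**s*s*(s + 1)*(s**2 + 2*s + 1))/(54*s*(s - 3)*(s + 1)*(s**2 + 2*s + 1))
  -1 < Re(s) < 3

undo the common scale on t: t on [0, 1); t + 3 on [1, 3/2); t*log(t) on [3/2, 3); …
cuts at 2, 3, 6: linearity sums the 4 kernel integrals
∫ over [0, 2) of t/2·t^(s-1) joins the sum
on [2, 3) integrate f = (t/2 + 3) against the kernel
∫ over [3, 6) of t*log(t/2)/2·t^(s-1) joins the sum
∫ 8/t**3·t^(s-1) over [6, ∞)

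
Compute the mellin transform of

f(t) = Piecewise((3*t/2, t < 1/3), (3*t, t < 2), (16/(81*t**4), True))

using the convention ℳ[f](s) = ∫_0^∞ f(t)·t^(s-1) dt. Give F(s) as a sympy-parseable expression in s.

strip the common scale on t: t on [0, 1/2); 2*t on [1/2, 3); t**(-4) on [3, ∞)
f breaks at 1/3, 2 into 3 integrals to sum
between 0 and 1/3 the integrand is 3*t/2·t^(s-1)
piece [1/3, 2): integrate 3*t against the kernel
∫ 16/(81*t**4)·t^(s-1) over [2, ∞)

(970*6**s*s - 3890*6**s - 81*s + 324)/(162*3**s*(s**2 - 3*s - 4))
  -1 < Re(s) < 4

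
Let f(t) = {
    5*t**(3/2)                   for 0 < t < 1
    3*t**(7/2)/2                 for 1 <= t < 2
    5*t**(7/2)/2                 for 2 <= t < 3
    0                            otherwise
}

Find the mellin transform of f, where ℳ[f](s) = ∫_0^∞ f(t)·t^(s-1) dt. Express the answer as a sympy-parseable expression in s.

decompose at 1, 2; ℳ[f](s) sums the 3 pieces' integrals
segment 0 to 1 holds 5*t**(3/2); add its integral
on [1, 2) integrate f = 3*t**(7/2)/2 against the kernel
∫ over [2, 3) of 5*t**(7/2)/2·t^(s-1) joins the sum

(2**(s + 9/2)*(-2*s - 3) + 3**(s + 7/2)*(10*s + 15) + 14*s + 61)/((2*s + 3)*(2*s + 7))
  Re(s) > -3/2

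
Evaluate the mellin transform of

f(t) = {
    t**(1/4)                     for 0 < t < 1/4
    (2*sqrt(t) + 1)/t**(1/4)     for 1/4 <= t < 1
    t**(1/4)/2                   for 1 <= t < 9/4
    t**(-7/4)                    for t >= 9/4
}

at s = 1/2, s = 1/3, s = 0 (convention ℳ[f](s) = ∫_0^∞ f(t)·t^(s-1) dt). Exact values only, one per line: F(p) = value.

the power substitution comes off first: sqrt(t) on [0, 1/2); (2*t + 1)/sqrt(t) on [1/2, 1); sqrt(t)/2 on [1, 3/2); …
the shared t-power comes off first: 1 on [0, 1/2); (2*t + 1)/t on [1/2, 1); 1/2 on [1, 3/2); …
reversing the shared t-power: t on [0, 1/2); 2*t + 1 on [1/2, 1); t/2 on [1, 3/2); …
cuts at 1/4, 1, 9/4: linearity sums the 4 kernel integrals
on [0, 1/4) integrate f = t**(1/4) against the kernel
piece [1/4, 1): integrate (2*sqrt(t) + 1)/t**(1/4) against the kernel
segment 1 to 9/4 holds t**(1/4)/2; add its integral
on [9/4, ∞): add ∫ t**(-7/4)·t^(s-1) dt

F(1/2) = -7*sqrt(2)/3 + 167*sqrt(6)/270 + 6
F(1/3) = 2**(5/6)*(-13770 + 1601*3**(1/6) + 15606*2**(1/6))/2142
F(0) = 2 + 599*sqrt(6)/567 + 2*sqrt(2)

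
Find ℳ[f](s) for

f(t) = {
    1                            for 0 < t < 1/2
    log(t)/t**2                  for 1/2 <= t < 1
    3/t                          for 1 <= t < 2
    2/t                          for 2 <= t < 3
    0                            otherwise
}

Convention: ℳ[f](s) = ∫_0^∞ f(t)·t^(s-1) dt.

(3*2**(2*s)*s*(-2*s + (s - 1)**2 + 3) - 6*2**s*s*(s - 1) - 18*2**s*s*(-2*s + (s - 1)**2 + 3) + 4*6**s*s*(-2*s + (s - 1)**2 + 3) + 24*s*(s - 1)**2*log(2) - 24*s*(s - 1)*log(2) + 24*s*(s - 1) + 6*(s - 1)*(-2*s + (s - 1)**2 + 3))/(6*2**s*s*(s - 1)*(-2*s + (s - 1)**2 + 3))
  Re(s) > 0

back out the shared t-power: t on [0, 1/2); log(t)/t on [1/2, 1); 3 on [1, 2); …
breakpoints 1/2, 1, 2: one integral from each of the 4 segments
∫ over [0, 1/2) of 1·t^(s-1) joins the sum
∫ log(t)/t**2·t^(s-1) over [1/2, 1)
for t in [1, 2): the term is ∫ 3/t·t^(s-1)
between 2 and 3 the integrand is 2/t·t^(s-1)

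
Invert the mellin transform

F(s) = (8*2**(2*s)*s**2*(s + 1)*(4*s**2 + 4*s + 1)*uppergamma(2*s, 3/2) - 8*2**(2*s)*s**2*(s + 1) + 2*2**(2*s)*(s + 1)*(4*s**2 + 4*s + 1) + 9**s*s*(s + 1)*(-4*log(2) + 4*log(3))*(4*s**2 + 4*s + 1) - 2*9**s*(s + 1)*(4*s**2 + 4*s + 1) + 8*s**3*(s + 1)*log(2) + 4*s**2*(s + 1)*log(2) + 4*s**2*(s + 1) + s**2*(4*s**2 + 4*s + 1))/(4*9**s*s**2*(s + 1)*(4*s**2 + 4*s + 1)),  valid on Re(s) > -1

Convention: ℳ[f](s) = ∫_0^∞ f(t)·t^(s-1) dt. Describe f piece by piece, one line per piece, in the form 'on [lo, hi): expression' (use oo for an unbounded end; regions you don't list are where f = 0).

on [0, 1/9): 9*t/4
on [1/9, 4/9): 3*sqrt(t)*log(3*sqrt(t)/2)/2
on [4/9, 1): log(3*sqrt(t)/2)
on [1, oo): exp(-3*sqrt(t)/2)

undo the power substitution: 9*t**2/4 on [0, 1/3); 3*t*log(3*t/2)/2 on [1/3, 2/3); log(3*t/2) on [2/3, 1); …
strip the common scale on t: t**2 on [0, 1/2); t*log(t) on [1/2, 1); log(t) on [1, 3/2); …
along the cuts 1/9, 4/9, 1, ℳ[f](s) splits into 4 integrals
[0, 1/9) adds the kernel integral of 9*t/4
piece [1/9, 4/9): integrate 3*sqrt(t)*log(3*sqrt(t)/2)/2 against the kernel
segment [4/9, 1) carries log(3*sqrt(t)/2); integrate it
on [1, ∞) integrate f = exp(-3*sqrt(t)/2) against the kernel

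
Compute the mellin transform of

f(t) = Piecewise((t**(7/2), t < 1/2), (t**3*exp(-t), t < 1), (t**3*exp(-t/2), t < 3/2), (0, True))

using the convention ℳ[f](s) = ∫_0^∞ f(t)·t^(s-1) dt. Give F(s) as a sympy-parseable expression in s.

(64*2**(2*s)*(2*s + 7)*uppergamma(s + 3, 1/2) - 64*2**(2*s)*(2*s + 7)*uppergamma(s + 3, 3/4) + 8*2**s*(2*s + 7)*uppergamma(s + 3, 1/2) - 8*2**s*(2*s + 7)*uppergamma(s + 3, 1) + sqrt(2))/(8*2**s*(2*s + 7))
  Re(s) > -7/2

invert the shared t-power to get t**(3/2) on [0, 1/2); t*exp(-t) on [1/2, 1); t*exp(-t/2) on [1, 3/2)
undo the shared t-power: sqrt(t) on [0, 1/2); exp(-t) on [1/2, 1); exp(-t/2) on [1, 3/2)
summing 3 kernel integrals split by 1/2, 1 yields ℳ[f](s)
between 0 and 1/2 the integrand is t**(7/2)·t^(s-1)
the [1/2, 1) slice contributes ∫ t**3*exp(-t)·t^(s-1) dt
on [1, 3/2) integrate f = t**3*exp(-t/2) against the kernel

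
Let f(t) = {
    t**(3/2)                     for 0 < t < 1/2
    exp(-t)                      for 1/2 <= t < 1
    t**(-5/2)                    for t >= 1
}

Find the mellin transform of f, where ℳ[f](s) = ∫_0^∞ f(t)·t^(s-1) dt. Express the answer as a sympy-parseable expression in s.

(2*2**s*(2*s - 5)*(2*s + 3)*uppergamma(s, 1/2) - 2*2**s*(2*s - 5)*(2*s + 3)*uppergamma(s, 1) - 4*2**s*(2*s + 3) + sqrt(2)*(2*s - 5))/(2*2**s*(2*s - 5)*(2*s + 3))
  -3/2 < Re(s) < 5/2

treat the 3 regions marked off by 1/2, 1 separately and sum
the [0, 1/2) slice contributes ∫ t**(3/2)·t^(s-1) dt
on [1/2, 1): add ∫ exp(-t)·t^(s-1) dt
∫ over [1, ∞) of t**(-5/2)·t^(s-1) joins the sum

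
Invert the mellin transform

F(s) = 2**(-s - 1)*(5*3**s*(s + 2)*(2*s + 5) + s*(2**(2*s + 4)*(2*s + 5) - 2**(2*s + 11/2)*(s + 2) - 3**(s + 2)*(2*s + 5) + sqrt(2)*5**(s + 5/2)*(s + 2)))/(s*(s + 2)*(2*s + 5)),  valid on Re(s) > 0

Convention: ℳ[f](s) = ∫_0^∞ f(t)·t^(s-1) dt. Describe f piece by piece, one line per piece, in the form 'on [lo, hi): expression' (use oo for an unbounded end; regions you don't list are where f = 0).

summing 3 kernel integrals split by 3/2, 2 yields ℳ[f](s)
∫ over [0, 3/2) of 5/2·t^(s-1) joins the sum
over [3/2, 2), the kernel integral of 2*t**2 enters the sum
segment [2, 5/2) carries 2*t**(5/2); integrate it

on [0, 3/2): 5/2
on [3/2, 2): 2*t**2
on [2, 5/2): 2*t**(5/2)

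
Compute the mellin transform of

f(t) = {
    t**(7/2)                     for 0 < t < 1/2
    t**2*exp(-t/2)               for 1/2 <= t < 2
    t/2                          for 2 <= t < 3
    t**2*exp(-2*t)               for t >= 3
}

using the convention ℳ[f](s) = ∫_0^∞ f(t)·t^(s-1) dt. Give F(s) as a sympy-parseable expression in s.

the shared t-power comes off first: t**(3/2) on [0, 1/2); exp(-t/2) on [1/2, 2); 1/(2*t) on [2, 3); …
the 4 pieces separated at 1/2, 2, 3 each add one integral
between 0 and 1/2 the integrand is t**(7/2)·t^(s-1)
[1/2, 2) adds the kernel integral of t**2*exp(-t/2)
on [2, 3): add ∫ t/2·t^(s-1) dt
the [3, ∞) slice contributes ∫ t**2*exp(-2*t)·t^(s-1) dt

(4*24**s*(s + 1)*(2*s + 7)*uppergamma(s + 2, 1/4) - 4*24**s*(s + 1)*(2*s + 7)*uppergamma(s + 2, 1) - 24**s*(2*s + 7) + 3*6**(2*s)*(2*s + 7)/2 + 6**s*(s + 1)*(2*s + 7)*uppergamma(s + 2, 6)/4 + sqrt(2)*6**s*(s + 1)/8)/(12**s*(s + 1)*(2*s + 7))
  Re(s) > -7/2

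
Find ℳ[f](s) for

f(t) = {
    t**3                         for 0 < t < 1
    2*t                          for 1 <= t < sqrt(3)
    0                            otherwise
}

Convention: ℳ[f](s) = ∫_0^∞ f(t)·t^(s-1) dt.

(2*3**(s/2 + 1/2)*(s + 3) - s - 5)/((s + 1)*(s + 3))
  Re(s) > -3

reversing the power substitution: t**(3/2) on [0, 1); 2*sqrt(t) on [1, 3)
linearity at 1 turns ℳ[f](s) into 2 summed integrals
segment [0, 1) carries t**3; integrate it
over [1, sqrt(3)), the kernel integral of 2*t enters the sum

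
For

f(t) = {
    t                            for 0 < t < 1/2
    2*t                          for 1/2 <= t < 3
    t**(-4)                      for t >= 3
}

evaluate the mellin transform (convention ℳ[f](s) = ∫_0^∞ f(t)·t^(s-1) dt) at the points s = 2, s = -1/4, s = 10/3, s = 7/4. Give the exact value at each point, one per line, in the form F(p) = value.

f breaks at 1/2, 3 into 3 integrals to sum
[0, 1/2) adds the kernel integral of t
segment 1/2 to 3 holds 2*t; add its integral
for t in [3, ∞): the term is ∫ t**(-4)·t^(s-1)

F(2) = 1297/72
F(-1/4) = -2*2**(1/4)/3 + 11020*3**(3/4)/4131
F(10/3) = 2**(2/3)*(-3 + 7880*6**(1/3))/416
F(7/4) = 2**(1/4)*(-243 + 17540*6**(3/4))/5346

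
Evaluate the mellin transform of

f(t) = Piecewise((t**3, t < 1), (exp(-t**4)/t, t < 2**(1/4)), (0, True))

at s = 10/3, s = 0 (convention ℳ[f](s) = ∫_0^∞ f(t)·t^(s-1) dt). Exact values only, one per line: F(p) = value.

undo the shared t-power: t**4 on [0, 1); exp(-t**4) on [1, 2**(1/4))
strip the power substitution: t**2 on [0, 1); exp(-t**2) on [1, sqrt(2))
the power substitution comes off first: t on [0, 1); exp(-t) on [1, 2)
split f at 1: ℳ[f](s) collects 2 kernel integrals
∫ over [0, 1) of t**3·t^(s-1) joins the sum
piece [1, 2**(1/4)): integrate exp(-t**4)/t against the kernel

F(10/3) = -uppergamma(7/12, 2)/4 + uppergamma(7/12, 1)/4 + 3/19
F(0) = -uppergamma(-1/4, 2)/4 + uppergamma(-1/4, 1)/4 + 1/3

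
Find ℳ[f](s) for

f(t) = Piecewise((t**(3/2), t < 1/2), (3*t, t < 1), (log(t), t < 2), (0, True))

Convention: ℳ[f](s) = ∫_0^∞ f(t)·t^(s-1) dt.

f breaks at 1/2, 1 into 3 integrals to sum
∫ t**(3/2)·t^(s-1) over [0, 1/2)
the [1/2, 1) slice contributes ∫ 3*t·t^(s-1) dt
on [1, 2) integrate f = log(t) against the kernel

(-2*2**(2*s)*(s + 1)*(2*s + 3) + 6*2**s*s**2*(2*s + 3) + 2*2**s*(s + 1)*(2*s + 3) + 4**s*s*(s + 1)*(2*s + 3)*log(4) + sqrt(2)*s**2*(s + 1) - 3*s**2*(2*s + 3))/(2*2**s*s**2*(s + 1)*(2*s + 3))
  Re(s) > -3/2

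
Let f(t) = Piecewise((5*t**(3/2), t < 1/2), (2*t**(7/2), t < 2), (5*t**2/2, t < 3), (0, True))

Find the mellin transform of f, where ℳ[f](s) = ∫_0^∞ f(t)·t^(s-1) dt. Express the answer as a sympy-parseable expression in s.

treat the 3 regions marked off by 1/2, 2 separately and sum
over [0, 1/2), the kernel integral of 5*t**(3/2) enters the sum
on [1/2, 2): add ∫ 2*t**(7/2)·t^(s-1) dt
[2, 3) adds the kernel integral of 5*t**2/2

(-40*2**s*(2*s + 3)*(2*s + 7) - 2**(1/2 - s)*(s + 2)*(2*s + 3) + 10*2**(1/2 - s)*(s + 2)*(2*s + 7) + 128*2**(s + 1/2)*(s + 2)*(2*s + 3) + 90*3**s*(2*s + 3)*(2*s + 7))/(4*(s + 2)*(2*s + 3)*(2*s + 7))
  Re(s) > -3/2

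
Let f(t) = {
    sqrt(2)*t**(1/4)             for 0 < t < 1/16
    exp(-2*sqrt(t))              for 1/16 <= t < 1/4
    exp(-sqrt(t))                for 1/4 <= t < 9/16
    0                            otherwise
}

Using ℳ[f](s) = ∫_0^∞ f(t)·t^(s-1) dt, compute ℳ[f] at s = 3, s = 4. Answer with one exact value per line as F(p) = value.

the power substitution comes off first: sqrt(2)*sqrt(t) on [0, 1/4); exp(-2*t) on [1/4, 1/2); exp(-t) on [1/2, 3/4)
peel off the common scale on t: sqrt(t) on [0, 1/2); exp(-t) on [1/2, 1); exp(-t/2) on [1, 3/2)
cuts at 1/16, 1/4: linearity sums the 3 kernel integrals
the [0, 1/16) slice contributes ∫ sqrt(2)*t**(1/4)·t^(s-1) dt
∫ exp(-2*sqrt(t))·t^(s-1) over [1/16, 1/4)
for t in [1/4, 9/16): the term is ∫ exp(-sqrt(t))·t^(s-1)

F(3) = -260103*exp(-3/4)/512 - 163*exp(-1)/16 + sqrt(2)/26624 + 411515*exp(-1/2)/1024
F(4) = -174811815*exp(-3/4)/8192 - 3425*exp(-1)/32 + sqrt(2)/557056 + 273351111*exp(-1/2)/16384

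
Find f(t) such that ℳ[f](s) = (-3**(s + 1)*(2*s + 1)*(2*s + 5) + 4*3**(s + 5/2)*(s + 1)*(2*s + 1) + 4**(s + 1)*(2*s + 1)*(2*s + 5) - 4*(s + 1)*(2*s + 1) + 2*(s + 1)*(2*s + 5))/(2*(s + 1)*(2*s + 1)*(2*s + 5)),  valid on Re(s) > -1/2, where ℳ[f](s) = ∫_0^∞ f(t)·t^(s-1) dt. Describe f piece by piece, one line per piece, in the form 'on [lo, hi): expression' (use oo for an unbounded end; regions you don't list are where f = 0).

on [0, 1): sqrt(t)/2
on [1, 3): t**(5/2)
on [3, 4): t/2

split f at 1, 3: ℳ[f](s) collects 3 kernel integrals
piece [0, 1): integrate sqrt(t)/2 against the kernel
∫ t**(5/2)·t^(s-1) over [1, 3)
over [3, 4), the kernel integral of t/2 enters the sum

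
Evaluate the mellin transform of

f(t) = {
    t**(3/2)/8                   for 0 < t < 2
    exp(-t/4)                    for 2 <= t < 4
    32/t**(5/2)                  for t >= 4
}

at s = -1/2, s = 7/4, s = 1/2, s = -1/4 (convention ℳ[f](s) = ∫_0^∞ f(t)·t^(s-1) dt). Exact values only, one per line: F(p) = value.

F(-1/2) = -sqrt(pi)*erfc(sqrt(2)/2) - exp(-1) + sqrt(pi)*erfc(1) + 5/12 + sqrt(2)*exp(-1/2)
F(7/4) = -8*sqrt(2)*uppergamma(7/4, 1) + 4*2**(1/4)/13 + 8*sqrt(2)*uppergamma(7/4, 1/2) + 32*sqrt(2)/3
F(1/2) = -2*sqrt(pi)*erfc(1) + 2*sqrt(pi)*erfc(sqrt(2)/2) + 5/4
F(-1/4) = -sqrt(2)*uppergamma(-1/4, 1)/2 + 2**(1/4)/5 + 2*sqrt(2)/11 + sqrt(2)*uppergamma(-1/4, 1/2)/2

reversing the power substitution: t**3/8 on [0, sqrt(2)); exp(-t**2/4) on [sqrt(2), 2); 32/t**5 on [2, ∞)
remove the common scale on t first: t**3 on [0, sqrt(2)/2); exp(-t**2) on [sqrt(2)/2, 1); t**(-5) on [1, ∞)
invert the power substitution to get t**(3/2) on [0, 1/2); exp(-t) on [1/2, 1); t**(-5/2) on [1, ∞)
split f at 2, 4: ℳ[f](s) collects 3 kernel integrals
the [0, 2) slice contributes ∫ t**(3/2)/8·t^(s-1) dt
the [2, 4) slice contributes ∫ exp(-t/4)·t^(s-1) dt
the [4, ∞) slice contributes ∫ 32/t**(5/2)·t^(s-1) dt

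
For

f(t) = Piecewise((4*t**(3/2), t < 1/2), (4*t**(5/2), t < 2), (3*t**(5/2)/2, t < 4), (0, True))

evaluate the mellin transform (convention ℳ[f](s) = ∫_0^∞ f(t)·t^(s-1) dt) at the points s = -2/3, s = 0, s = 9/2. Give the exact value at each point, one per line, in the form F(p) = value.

F(-2/3) = 102*2**(1/6)/55 + 30*2**(5/6)/11 + 72*2**(2/3)/11
F(0) = 67*sqrt(2)/15 + 96/5
F(9/2) = 597505/168

breakpoints 1/2, 2: one integral from each of the 3 segments
∫ 4*t**(3/2)·t^(s-1) over [0, 1/2)
[1/2, 2) adds the kernel integral of 4*t**(5/2)
for t in [2, 4): the term is ∫ 3*t**(5/2)/2·t^(s-1)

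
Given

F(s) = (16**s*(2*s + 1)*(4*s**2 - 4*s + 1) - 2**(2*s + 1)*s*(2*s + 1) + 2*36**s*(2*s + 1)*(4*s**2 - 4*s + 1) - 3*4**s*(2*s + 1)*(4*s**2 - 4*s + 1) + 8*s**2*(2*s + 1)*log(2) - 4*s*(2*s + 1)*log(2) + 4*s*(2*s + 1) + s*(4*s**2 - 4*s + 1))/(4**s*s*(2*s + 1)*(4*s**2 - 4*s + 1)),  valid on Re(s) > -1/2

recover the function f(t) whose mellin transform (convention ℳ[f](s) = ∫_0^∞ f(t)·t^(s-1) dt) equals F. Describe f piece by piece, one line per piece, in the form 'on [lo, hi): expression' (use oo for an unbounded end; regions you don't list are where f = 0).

on [0, 1/4): sqrt(t)
on [1/4, 1): log(sqrt(t))/sqrt(t)
on [1, 4): 3
on [4, 9): 2

the power substitution comes off first: t on [0, 1/2); log(t)/t on [1/2, 1); 3 on [1, 2); …
f breaks at 1/4, 1, 4 into 4 integrals to sum
between 0 and 1/4 the integrand is sqrt(t)·t^(s-1)
∫ over [1/4, 1) of log(sqrt(t))/sqrt(t)·t^(s-1) joins the sum
∫ 3·t^(s-1) over [1, 4)
over [4, 9), the kernel integral of 2 enters the sum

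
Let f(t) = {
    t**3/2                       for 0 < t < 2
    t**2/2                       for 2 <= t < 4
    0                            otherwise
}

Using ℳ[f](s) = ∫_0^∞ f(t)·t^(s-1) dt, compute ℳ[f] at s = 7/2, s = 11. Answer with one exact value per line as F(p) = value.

F(7/2) = 288*sqrt(2)/143 + 2048/11
F(11) = 234905600/91

peel off the shared t-power: t/2 on [0, 2); 1/2 on [2, 4)
undo the common scale on t: t on [0, 1); 1/2 on [1, 2)
summing 2 kernel integrals split by 2 yields ℳ[f](s)
for t in [0, 2): the term is ∫ t**3/2·t^(s-1)
[2, 4) adds the kernel integral of t**2/2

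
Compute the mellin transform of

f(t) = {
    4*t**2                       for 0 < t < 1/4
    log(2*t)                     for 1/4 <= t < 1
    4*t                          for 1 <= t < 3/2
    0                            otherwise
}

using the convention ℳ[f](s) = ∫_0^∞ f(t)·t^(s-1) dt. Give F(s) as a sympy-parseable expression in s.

invert the common scale on t to get t**2 on [0, 1/2); log(t) on [1/2, 2); 2*t on [2, 3)
f breaks at 1/4, 1 into 3 integrals to sum
on [0, 1/4) integrate f = 4*t**2 against the kernel
∫ log(2*t)·t^(s-1) over [1/4, 1)
∫ 4*t·t^(s-1) over [1, 3/2)

(-16*2**(2*s)*s**2*(s + 2) + 4*2**(2*s)*s*(s + 1)*(s + 2)*log(2) - 4*2**(2*s)*(s + 1)*(s + 2) + 24*6**s*s**2*(s + 2) + s**2*(s + 1) + 4*s*(s + 1)*(s + 2)*log(2) + 4*(s + 1)*(s + 2))/(4*2**(2*s)*s**2*(s + 1)*(s + 2))
  Re(s) > -2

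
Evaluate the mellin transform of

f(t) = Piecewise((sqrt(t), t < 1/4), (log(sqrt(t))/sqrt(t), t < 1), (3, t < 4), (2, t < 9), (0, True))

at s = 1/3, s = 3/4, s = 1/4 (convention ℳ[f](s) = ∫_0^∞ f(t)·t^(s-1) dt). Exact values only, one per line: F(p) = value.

strip the power substitution: t on [0, 1/2); log(t)/t on [1/2, 1); 3 on [1, 2); …
split f at 1/4, 1, 4: ℳ[f](s) collects 4 kernel integrals
for t in [0, 1/4): the term is ∫ sqrt(t)·t^(s-1)
between 1/4 and 1 the integrand is log(sqrt(t))/sqrt(t)·t^(s-1)
between 1 and 4 the integrand is 3·t^(s-1)
[4, 9) adds the kernel integral of 2

F(1/3) = -27 - 6*2**(1/3)*log(2) + 3*2**(2/3) + 6*3**(2/3) + 183*2**(1/3)/10
F(3/4) = sqrt(2)*(-180*sqrt(2) + 60*log(2) + 203 + 120*sqrt(6))/30
F(1/4) = sqrt(2)*(-30*sqrt(2) - 12*log(2) + 12*sqrt(6) + 37)/3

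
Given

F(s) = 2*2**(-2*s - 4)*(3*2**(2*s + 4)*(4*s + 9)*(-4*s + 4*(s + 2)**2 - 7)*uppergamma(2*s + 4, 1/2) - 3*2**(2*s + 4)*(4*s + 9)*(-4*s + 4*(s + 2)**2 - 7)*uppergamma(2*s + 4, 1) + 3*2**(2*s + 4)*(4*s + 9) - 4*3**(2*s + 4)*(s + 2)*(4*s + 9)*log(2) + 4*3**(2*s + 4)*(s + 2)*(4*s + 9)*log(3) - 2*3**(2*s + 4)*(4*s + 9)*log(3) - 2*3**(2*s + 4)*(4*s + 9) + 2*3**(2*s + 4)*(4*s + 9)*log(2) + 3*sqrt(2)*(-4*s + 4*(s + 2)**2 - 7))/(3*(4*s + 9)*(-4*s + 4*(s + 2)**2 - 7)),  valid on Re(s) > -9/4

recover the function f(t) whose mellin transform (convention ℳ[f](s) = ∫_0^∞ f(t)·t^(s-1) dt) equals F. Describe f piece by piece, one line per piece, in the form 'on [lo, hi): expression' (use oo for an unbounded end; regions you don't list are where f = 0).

on [0, 1/4): t**(9/4)
on [1/4, 1): t**2*exp(-sqrt(t))
on [1, 9/4): t**(3/2)*log(sqrt(t))

undo the shared t-power: t**(1/4) on [0, 1/4); exp(-sqrt(t)) on [1/4, 1); log(sqrt(t))/sqrt(t) on [1, 9/4)
reversing the power substitution: sqrt(t) on [0, 1/2); exp(-t) on [1/2, 1); log(t)/t on [1, 3/2)
the 3 pieces separated at 1/4, 1 each add one integral
on [0, 1/4) integrate f = t**(9/4) against the kernel
∫ over [1/4, 1) of t**2*exp(-sqrt(t))·t^(s-1) joins the sum
[1, 9/4) adds the kernel integral of t**(3/2)*log(sqrt(t))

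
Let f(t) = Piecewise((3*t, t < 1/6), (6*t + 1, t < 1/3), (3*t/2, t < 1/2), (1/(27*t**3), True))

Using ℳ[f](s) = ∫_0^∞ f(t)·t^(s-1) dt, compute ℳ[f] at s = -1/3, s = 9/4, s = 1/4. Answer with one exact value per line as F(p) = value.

F(-1/3) = 6**(1/3)*(-405*2**(2/3) + 437*3**(2/3) + 2430)/1080
F(9/4) = 6**(3/4)*(-70 + 424*2**(1/4) + 659*3**(1/4))/25272
F(1/4) = 6**(3/4)*(-6534 + 1051*3**(1/4) + 7722*2**(1/4))/8910

strip the common scale on t: t on [0, 1/2); 2*t + 1 on [1/2, 1); t/2 on [1, 3/2); …
the 4 pieces separated at 1/6, 1/3, 1/2 each add one integral
for t in [0, 1/6): the term is ∫ 3*t·t^(s-1)
segment [1/6, 1/3) carries (6*t + 1); integrate it
over [1/3, 1/2), the kernel integral of 3*t/2 enters the sum
∫ 1/(27*t**3)·t^(s-1) over [1/2, ∞)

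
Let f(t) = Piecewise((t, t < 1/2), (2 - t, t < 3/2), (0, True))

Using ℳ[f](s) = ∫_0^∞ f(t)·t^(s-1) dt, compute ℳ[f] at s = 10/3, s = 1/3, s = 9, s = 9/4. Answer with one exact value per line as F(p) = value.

slice at 1/2, transform all 2 pieces, and sum them
on [0, 1/2) integrate f = t against the kernel
segment [1/2, 3/2) carries (2 - t); integrate it

F(10/3) = 3*2**(2/3)*(-16 + 297*3**(1/3))/2080
F(1/3) = 3*2**(2/3)*(-14 + 13*3**(1/3))/16
F(9) = 255857/92160
F(9/4) = 2**(3/4)*(-34 + 225*3**(1/4))/468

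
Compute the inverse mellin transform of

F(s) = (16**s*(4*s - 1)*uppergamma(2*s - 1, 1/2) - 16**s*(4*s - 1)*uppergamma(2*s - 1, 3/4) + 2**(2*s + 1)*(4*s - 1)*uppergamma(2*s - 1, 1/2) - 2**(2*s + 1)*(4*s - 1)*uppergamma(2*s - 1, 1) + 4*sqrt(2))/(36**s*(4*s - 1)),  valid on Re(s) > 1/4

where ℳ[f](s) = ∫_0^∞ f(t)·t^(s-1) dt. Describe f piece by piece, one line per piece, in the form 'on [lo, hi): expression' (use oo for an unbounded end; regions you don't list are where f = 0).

on [0, 1/36): sqrt(3)/(3*t**(1/4))
on [1/36, 1/9): exp(-3*sqrt(t))/(3*sqrt(t))
on [1/9, 1/4): exp(-3*sqrt(t)/2)/(3*sqrt(t))

peel off the power substitution: sqrt(3)/(3*sqrt(t)) on [0, 1/6); exp(-3*t)/(3*t) on [1/6, 1/3); exp(-3*t/2)/(3*t) on [1/3, 1/2)
invert the common scale on t to get 1/sqrt(t) on [0, 1/2); exp(-t)/t on [1/2, 1); exp(-t/2)/t on [1, 3/2)
peel off the shared t-power: sqrt(t) on [0, 1/2); exp(-t) on [1/2, 1); exp(-t/2) on [1, 3/2)
the 3 pieces separated at 1/36, 1/9 each add one integral
over [0, 1/36), the kernel integral of sqrt(3)/(3*t**(1/4)) enters the sum
the [1/36, 1/9) slice contributes ∫ exp(-3*sqrt(t))/(3*sqrt(t))·t^(s-1) dt
∫ over [1/9, 1/4) of exp(-3*sqrt(t)/2)/(3*sqrt(t))·t^(s-1) joins the sum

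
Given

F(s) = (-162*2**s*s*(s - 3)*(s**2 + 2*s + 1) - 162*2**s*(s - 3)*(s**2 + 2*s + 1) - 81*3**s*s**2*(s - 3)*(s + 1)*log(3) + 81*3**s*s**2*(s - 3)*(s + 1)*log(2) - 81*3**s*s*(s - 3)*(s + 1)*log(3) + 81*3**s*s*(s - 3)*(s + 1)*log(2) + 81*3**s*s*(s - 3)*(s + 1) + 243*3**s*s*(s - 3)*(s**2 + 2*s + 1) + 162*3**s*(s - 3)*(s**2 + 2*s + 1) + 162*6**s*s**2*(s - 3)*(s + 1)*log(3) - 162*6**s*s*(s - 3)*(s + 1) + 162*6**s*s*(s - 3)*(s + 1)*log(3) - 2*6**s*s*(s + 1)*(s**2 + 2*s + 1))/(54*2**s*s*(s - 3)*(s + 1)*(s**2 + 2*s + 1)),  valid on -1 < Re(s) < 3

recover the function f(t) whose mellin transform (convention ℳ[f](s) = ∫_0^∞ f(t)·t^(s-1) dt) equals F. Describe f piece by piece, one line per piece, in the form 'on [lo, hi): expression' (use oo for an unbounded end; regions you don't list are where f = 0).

on [0, 1): t
on [1, 3/2): t + 3
on [3/2, 3): t*log(t)
on [3, oo): t**(-3)

summing 4 kernel integrals split by 1, 3/2, 3 yields ℳ[f](s)
segment [0, 1) carries t; integrate it
for t in [1, 3/2): the term is ∫ (t + 3)·t^(s-1)
piece [3/2, 3): integrate t*log(t) against the kernel
between 3 and ∞ the integrand is t**(-3)·t^(s-1)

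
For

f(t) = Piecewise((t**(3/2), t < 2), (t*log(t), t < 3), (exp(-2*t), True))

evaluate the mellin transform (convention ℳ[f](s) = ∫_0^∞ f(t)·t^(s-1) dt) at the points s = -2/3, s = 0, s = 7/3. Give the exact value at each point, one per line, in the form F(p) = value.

F(-2/3) = -9*3**(1/3) + 2**(2/3)*uppergamma(-2/3, 6) + log(3**(3*3**(1/3))/2**(3*2**(1/3))) + 6*2**(5/6)/5 + 9*2**(1/3)
F(0) = -1 - Ei(-6) + 4*sqrt(2)/3 + log(27/4)
F(7/3) = -243*3**(1/3)/100 - 12*2**(1/3)*log(2)/5 + 2**(2/3)*uppergamma(7/3, 6)/8 + 18*2**(1/3)/25 + 48*2**(5/6)/23 + 81*3**(1/3)*log(3)/10

f breaks at 2, 3 into 3 integrals to sum
over [0, 2), the kernel integral of t**(3/2) enters the sum
on [2, 3): add ∫ t*log(t)·t^(s-1) dt
piece [3, ∞): integrate exp(-2*t) against the kernel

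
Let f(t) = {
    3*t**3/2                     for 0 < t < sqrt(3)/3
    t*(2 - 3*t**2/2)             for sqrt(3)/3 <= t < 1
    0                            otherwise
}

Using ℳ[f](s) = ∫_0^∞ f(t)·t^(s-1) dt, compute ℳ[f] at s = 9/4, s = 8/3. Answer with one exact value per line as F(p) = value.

F(9/4) = 30/91 - 116*3**(3/8)/2457
F(8/3) = 105/374 - 23*3**(1/6)/561

undo the power substitution: 3*t**(3/2)/2 on [0, 1/3); sqrt(t)*(2 - 3*t/2) on [1/3, 1)
strip the shared t-power: 3*t/2 on [0, 1/3); 2 - 3*t/2 on [1/3, 1)
remove the common scale on t first: t on [0, 1/2); 2 - t on [1/2, 3/2)
treat the 2 regions marked off by sqrt(3)/3 separately and sum
∫ over [0, sqrt(3)/3) of 3*t**3/2·t^(s-1) joins the sum
segment sqrt(3)/3 to 1 holds t*(2 - 3*t**2/2); add its integral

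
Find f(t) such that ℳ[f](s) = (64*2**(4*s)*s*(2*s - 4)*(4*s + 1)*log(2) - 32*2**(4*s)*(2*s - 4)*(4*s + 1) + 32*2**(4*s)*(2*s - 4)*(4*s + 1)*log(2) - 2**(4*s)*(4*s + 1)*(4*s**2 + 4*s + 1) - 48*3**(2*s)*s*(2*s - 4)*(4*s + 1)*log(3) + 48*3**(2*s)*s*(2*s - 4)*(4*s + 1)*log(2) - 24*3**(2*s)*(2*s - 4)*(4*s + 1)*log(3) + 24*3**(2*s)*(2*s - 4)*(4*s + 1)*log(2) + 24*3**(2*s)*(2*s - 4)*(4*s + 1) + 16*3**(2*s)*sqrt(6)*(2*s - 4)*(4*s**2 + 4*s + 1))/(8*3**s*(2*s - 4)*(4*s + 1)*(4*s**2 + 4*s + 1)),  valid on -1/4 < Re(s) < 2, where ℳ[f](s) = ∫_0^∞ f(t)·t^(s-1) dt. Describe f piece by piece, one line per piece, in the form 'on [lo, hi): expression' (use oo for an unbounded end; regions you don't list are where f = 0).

reversing the common scale on t: 2**(3/4)*3**(1/4)*t**(1/4)/2 on [0, 3/2); sqrt(6)*sqrt(t)*log(sqrt(6)*sqrt(t)/2)/2 on [3/2, 8/3); 4/(9*t**2) on [8/3, ∞)
back out the common scale on t: t**(1/4) on [0, 9/4); sqrt(t)*log(sqrt(t)) on [9/4, 4); t**(-2) on [4, ∞)
peel off the power substitution: sqrt(t) on [0, 3/2); t*log(t) on [3/2, 2); t**(-4) on [2, ∞)
linearity at 3, 16/3 turns ℳ[f](s) into 3 summed integrals
for t in [0, 3): the term is ∫ sqrt(2)*3**(1/4)*t**(1/4)/2·t^(s-1)
∫ sqrt(3)*sqrt(t)*log(sqrt(3)*sqrt(t)/2)/2·t^(s-1) over [3, 16/3)
∫ 16/(9*t**2)·t^(s-1) over [16/3, ∞)

on [0, 3): sqrt(2)*3**(1/4)*t**(1/4)/2
on [3, 16/3): sqrt(3)*sqrt(t)*log(sqrt(3)*sqrt(t)/2)/2
on [16/3, oo): 16/(9*t**2)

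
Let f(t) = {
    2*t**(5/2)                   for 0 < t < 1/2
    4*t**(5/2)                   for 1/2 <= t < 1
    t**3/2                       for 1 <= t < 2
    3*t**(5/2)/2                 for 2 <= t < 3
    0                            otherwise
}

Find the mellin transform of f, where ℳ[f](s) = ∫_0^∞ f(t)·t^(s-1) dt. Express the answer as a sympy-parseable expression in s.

(8*2**s*(2*s + 5) - 2**(1/2 - s)*(s + 3) - 24*2**(s + 1/2)*(s + 3) + 54*3**(s + 1/2)*(s + 3) + 14*s + 43)/(2*(s + 3)*(2*s + 5))
  Re(s) > -5/2

linearity at 1/2, 1, 2 turns ℳ[f](s) into 4 summed integrals
∫ 2*t**(5/2)·t^(s-1) over [0, 1/2)
for t in [1/2, 1): the term is ∫ 4*t**(5/2)·t^(s-1)
piece [1, 2): integrate t**3/2 against the kernel
segment [2, 3) carries 3*t**(5/2)/2; integrate it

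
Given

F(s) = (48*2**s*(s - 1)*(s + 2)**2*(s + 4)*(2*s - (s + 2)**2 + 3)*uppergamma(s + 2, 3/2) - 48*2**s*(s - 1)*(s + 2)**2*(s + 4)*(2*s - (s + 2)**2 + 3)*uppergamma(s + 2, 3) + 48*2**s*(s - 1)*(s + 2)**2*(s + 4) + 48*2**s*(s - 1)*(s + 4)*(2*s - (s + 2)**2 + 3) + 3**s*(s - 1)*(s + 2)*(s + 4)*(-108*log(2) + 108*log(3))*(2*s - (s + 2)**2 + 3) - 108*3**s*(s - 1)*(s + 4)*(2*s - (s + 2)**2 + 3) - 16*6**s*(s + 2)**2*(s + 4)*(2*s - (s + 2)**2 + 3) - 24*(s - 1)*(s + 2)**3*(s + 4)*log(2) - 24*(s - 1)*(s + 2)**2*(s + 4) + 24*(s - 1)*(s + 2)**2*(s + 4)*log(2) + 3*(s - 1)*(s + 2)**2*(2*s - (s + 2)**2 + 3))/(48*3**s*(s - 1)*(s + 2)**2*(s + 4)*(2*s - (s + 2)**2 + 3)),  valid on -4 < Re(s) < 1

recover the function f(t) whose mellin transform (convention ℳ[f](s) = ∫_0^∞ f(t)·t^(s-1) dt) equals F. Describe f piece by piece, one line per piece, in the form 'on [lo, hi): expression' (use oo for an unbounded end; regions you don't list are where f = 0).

peel off the common scale on t: t**4 on [0, 1/2); t*log(t) on [1/2, 1); t**2*log(t) on [1, 3/2); …
reversing the shared t-power: t**2 on [0, 1/2); log(t)/t on [1/2, 1); log(t) on [1, 3/2); …
breakpoints 1/3, 2/3, 1, 2: one integral from each of the 5 segments
∫ over [0, 1/3) of 81*t**4/16·t^(s-1) joins the sum
piece [1/3, 2/3): integrate 3*t*log(3*t/2)/2 against the kernel
the [2/3, 1) slice contributes ∫ 9*t**2*log(3*t/2)/4·t^(s-1) dt
on [1, 2) integrate f = 9*t**2*exp(-3*t/2)/4 against the kernel
over [2, ∞), the kernel integral of 2/(3*t) enters the sum

on [0, 1/3): 81*t**4/16
on [1/3, 2/3): 3*t*log(3*t/2)/2
on [2/3, 1): 9*t**2*log(3*t/2)/4
on [1, 2): 9*t**2*exp(-3*t/2)/4
on [2, oo): 2/(3*t)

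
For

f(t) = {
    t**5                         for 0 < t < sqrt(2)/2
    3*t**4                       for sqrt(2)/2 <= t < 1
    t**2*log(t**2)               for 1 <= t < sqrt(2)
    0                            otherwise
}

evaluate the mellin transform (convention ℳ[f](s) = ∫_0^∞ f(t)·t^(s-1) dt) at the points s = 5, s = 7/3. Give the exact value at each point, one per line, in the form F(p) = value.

F(5) = sqrt(2)*(-31700 + 17747*sqrt(2) + 107520*log(2))/94080
F(7/3) = -72*2**(1/6)/169 - 9*2**(5/6)/304 + 3*2**(1/3)/352 + 1863/3211 + 12*2**(1/6)*log(2)/13

the power substitution comes off first: t**(5/2) on [0, 1/2); 3*t**2 on [1/2, 1); t*log(t) on [1, 2)
back out the shared t-power: t**(3/2) on [0, 1/2); 3*t on [1/2, 1); log(t) on [1, 2)
integrate the 3 segments split at sqrt(2)/2, 1, then add the results
for t in [0, sqrt(2)/2): the term is ∫ t**5·t^(s-1)
[sqrt(2)/2, 1) adds the kernel integral of 3*t**4
[1, sqrt(2)) adds the kernel integral of t**2*log(t**2)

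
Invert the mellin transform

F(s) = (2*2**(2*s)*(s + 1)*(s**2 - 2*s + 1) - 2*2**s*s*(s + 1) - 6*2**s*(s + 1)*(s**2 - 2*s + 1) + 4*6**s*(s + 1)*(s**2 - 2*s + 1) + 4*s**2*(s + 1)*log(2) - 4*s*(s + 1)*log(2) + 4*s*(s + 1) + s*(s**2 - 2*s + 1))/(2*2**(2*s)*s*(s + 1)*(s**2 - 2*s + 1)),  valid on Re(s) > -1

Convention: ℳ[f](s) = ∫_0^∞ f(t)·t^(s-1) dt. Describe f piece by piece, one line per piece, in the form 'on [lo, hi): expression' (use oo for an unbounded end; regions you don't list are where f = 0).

on [0, 1/4): 2*t
on [1/4, 1/2): log(2*t)/(2*t)
on [1/2, 1): 3
on [1, 3/2): 2

reversing the common scale on t: t on [0, 1/2); log(t)/t on [1/2, 1); 3 on [1, 2); …
breakpoints 1/4, 1/2, 1: one integral from each of the 4 segments
∫ over [0, 1/4) of 2*t·t^(s-1) joins the sum
segment [1/4, 1/2) carries log(2*t)/(2*t); integrate it
for t in [1/2, 1): the term is ∫ 3·t^(s-1)
for t in [1, 3/2): the term is ∫ 2·t^(s-1)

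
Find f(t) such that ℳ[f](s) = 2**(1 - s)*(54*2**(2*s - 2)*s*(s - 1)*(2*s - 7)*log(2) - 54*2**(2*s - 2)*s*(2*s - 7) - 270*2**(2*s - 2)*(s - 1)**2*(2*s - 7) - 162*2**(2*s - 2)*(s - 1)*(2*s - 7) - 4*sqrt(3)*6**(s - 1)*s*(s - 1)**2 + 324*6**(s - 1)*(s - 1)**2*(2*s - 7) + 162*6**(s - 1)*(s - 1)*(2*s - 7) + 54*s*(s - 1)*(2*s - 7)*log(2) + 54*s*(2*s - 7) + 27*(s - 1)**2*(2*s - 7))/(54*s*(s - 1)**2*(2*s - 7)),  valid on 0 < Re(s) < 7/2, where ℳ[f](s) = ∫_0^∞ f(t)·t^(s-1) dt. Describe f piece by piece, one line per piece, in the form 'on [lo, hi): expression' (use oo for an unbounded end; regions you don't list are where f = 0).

on [0, 1/2): 1
on [1/2, 2): log(t)/t
on [2, 3): (t + 3)/t
on [3, oo): t**(-7/2)

back out the shared t-power: t on [0, 1/2); log(t) on [1/2, 2); t + 3 on [2, 3); …
f breaks at 1/2, 2, 3 into 4 integrals to sum
piece [0, 1/2): integrate 1 against the kernel
[1/2, 2) adds the kernel integral of log(t)/t
∫ (t + 3)/t·t^(s-1) over [2, 3)
∫ t**(-7/2)·t^(s-1) over [3, ∞)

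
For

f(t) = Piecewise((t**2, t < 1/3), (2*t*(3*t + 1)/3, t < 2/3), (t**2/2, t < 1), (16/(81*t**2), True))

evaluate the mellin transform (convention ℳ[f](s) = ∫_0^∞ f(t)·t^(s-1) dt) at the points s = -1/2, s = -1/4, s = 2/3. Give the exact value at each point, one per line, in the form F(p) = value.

peel off the shared t-power: 1 on [0, 1/3); 2*(3*t + 1)/(3*t) on [1/3, 2/3); 1/2 on [2/3, 1); …
back out the common scale on t: 1 on [0, 1/2); (2*t + 1)/t on [1/2, 1); 1/2 on [1, 3/2); …
remove the shared t-power first: t on [0, 1/2); 2*t + 1 on [1/2, 1); t/2 on [1, 3/2); …
split f at 1/3, 2/3, 1: ℳ[f](s) collects 4 kernel integrals
on [0, 1/3) integrate f = t**2 against the kernel
[1/3, 2/3) adds the kernel integral of 2*t*(3*t + 1)/3
segment 2/3 to 1 holds t**2/2; add its integral
[1, ∞) adds the kernel integral of 16/(81*t**2)

F(-1/2) = -14*sqrt(3)/27 + 167/405 + 2*sqrt(6)/3
F(-1/4) = -68*3**(1/4)/189 + 1906/5103 + 92*2**(3/4)*3**(1/4)/189
F(2/3) = 3**(1/3)*(-378 + 725*3**(2/3) + 1116*2**(2/3))/6480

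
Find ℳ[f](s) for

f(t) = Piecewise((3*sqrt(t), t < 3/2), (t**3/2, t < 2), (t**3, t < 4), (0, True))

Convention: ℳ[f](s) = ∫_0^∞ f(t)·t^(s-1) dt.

(-2**(s + 3)*(2*s + 1) + 12*(3/2)**(s + 1/2)*(s + 3) - (3/2)**(s + 3)*(2*s + 1) + 2*4**(s + 3)*(2*s + 1))/(2*(s + 3)*(2*s + 1))
  Re(s) > -1/2

cuts at 3/2, 2: linearity sums the 3 kernel integrals
segment 0 to 3/2 holds 3*sqrt(t); add its integral
on [3/2, 2): add ∫ t**3/2·t^(s-1) dt
segment [2, 4) carries t**3; integrate it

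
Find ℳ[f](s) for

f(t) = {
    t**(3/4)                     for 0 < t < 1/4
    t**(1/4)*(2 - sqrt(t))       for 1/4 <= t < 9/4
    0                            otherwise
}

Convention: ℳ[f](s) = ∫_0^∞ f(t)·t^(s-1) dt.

2**(1/2 - 2*s)*(3**(2*s + 1/2)*(4*s + 1) + 8*3**(2*s + 1/2) - 8*s - 10)/((4*s + 1)*(4*s + 3))
  Re(s) > -3/4

remove the power substitution first: t**(3/2) on [0, 1/2); sqrt(t)*(2 - t) on [1/2, 3/2)
strip the shared t-power: t on [0, 1/2); 2 - t on [1/2, 3/2)
f breaks at 1/4 into 2 integrals to sum
[0, 1/4) adds the kernel integral of t**(3/4)
on [1/4, 9/4): add ∫ t**(1/4)*(2 - sqrt(t))·t^(s-1) dt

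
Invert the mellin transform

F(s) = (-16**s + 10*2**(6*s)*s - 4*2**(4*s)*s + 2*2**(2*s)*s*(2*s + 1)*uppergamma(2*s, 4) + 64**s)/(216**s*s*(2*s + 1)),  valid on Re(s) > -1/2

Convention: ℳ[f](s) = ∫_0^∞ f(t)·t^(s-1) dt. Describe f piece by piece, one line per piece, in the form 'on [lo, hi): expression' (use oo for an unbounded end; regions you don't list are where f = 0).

back out the common scale on t: 3*sqrt(t) on [0, 1/9); 6*sqrt(t) + 1 on [1/9, 4/9); exp(-6*sqrt(t)) on [4/9, ∞)
peel off the power substitution: 3*t on [0, 1/3); 6*t + 1 on [1/3, 2/3); exp(-6*t) on [2/3, ∞)
invert the common scale on t to get t on [0, 1); 2*t + 1 on [1, 2); exp(-2*t) on [2, ∞)
f breaks at 2/27, 8/27 into 3 integrals to sum
piece [0, 2/27): integrate 3*sqrt(6)*sqrt(t)/2 against the kernel
∫ (3*sqrt(6)*sqrt(t) + 1)·t^(s-1) over [2/27, 8/27)
∫ exp(-3*sqrt(6)*sqrt(t))·t^(s-1) over [8/27, ∞)

on [0, 2/27): 3*sqrt(6)*sqrt(t)/2
on [2/27, 8/27): 3*sqrt(6)*sqrt(t) + 1
on [8/27, oo): exp(-3*sqrt(6)*sqrt(t))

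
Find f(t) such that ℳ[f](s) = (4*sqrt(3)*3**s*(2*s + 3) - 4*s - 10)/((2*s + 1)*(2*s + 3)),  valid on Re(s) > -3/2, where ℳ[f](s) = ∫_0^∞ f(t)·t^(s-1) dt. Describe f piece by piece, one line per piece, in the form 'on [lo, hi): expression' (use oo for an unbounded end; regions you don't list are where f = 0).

along the cuts 1, ℳ[f](s) splits into 2 integrals
∫ t**(3/2)·t^(s-1) over [0, 1)
on [1, 3): add ∫ 2*sqrt(t)·t^(s-1) dt

on [0, 1): t**(3/2)
on [1, 3): 2*sqrt(t)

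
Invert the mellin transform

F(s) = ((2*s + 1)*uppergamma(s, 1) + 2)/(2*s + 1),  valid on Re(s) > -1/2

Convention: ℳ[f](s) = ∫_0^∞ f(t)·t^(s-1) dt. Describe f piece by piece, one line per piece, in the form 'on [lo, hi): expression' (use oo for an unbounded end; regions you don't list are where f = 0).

split f at 1: ℳ[f](s) collects 2 kernel integrals
on [0, 1) integrate f = sqrt(t) against the kernel
segment [1, ∞) carries exp(-t); integrate it

on [0, 1): sqrt(t)
on [1, oo): exp(-t)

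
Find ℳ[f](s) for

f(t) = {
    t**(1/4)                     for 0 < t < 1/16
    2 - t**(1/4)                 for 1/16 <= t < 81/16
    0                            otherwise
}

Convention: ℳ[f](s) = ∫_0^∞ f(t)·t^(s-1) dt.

invert the power substitution to get sqrt(t) on [0, 1/4); 2 - sqrt(t) on [1/4, 9/4)
the power substitution comes off first: t on [0, 1/2); 2 - t on [1/2, 3/2)
integrate the 2 segments split at 1/16, then add the results
for t in [0, 1/16): the term is ∫ t**(1/4)·t^(s-1)
[1/16, 81/16) adds the kernel integral of (2 - t**(1/4))

2**(1 - 4*s)*(81**s*s + 81**s - 2*s - 1)/(s*(4*s + 1))
  Re(s) > -1/4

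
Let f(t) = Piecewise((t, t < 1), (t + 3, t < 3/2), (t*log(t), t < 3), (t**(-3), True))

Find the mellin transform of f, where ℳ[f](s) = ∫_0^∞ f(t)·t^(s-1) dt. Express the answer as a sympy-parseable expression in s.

(-162*2**s*s*(s - 3)*(s**2 + 2*s + 1) - 162*2**s*(s - 3)*(s**2 + 2*s + 1) - 81*3**s*s**2*(s - 3)*(s + 1)*log(3) + 81*3**s*s**2*(s - 3)*(s + 1)*log(2) - 81*3**s*s*(s - 3)*(s + 1)*log(3) + 81*3**s*s*(s - 3)*(s + 1)*log(2) + 81*3**s*s*(s - 3)*(s + 1) + 243*3**s*s*(s - 3)*(s**2 + 2*s + 1) + 162*3**s*(s - 3)*(s**2 + 2*s + 1) + 162*6**s*s**2*(s - 3)*(s + 1)*log(3) - 162*6**s*s*(s - 3)*(s + 1) + 162*6**s*s*(s - 3)*(s + 1)*log(3) - 2*6**s*s*(s + 1)*(s**2 + 2*s + 1))/(54*2**s*s*(s - 3)*(s + 1)*(s**2 + 2*s + 1))
  -1 < Re(s) < 3

slice at 1, 3/2, 3, transform all 4 pieces, and sum them
segment [0, 1) carries t; integrate it
the [1, 3/2) slice contributes ∫ (t + 3)·t^(s-1) dt
over [3/2, 3), the kernel integral of t*log(t) enters the sum
piece [3, ∞): integrate t**(-3) against the kernel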